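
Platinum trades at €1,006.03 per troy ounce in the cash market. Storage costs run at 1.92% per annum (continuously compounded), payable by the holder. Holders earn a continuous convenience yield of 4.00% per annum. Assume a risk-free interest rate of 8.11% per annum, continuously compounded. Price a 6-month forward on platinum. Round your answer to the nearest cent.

Net carry = r + u − y = 0.0811 + 0.0192 − 0.0400 = 0.0603
F = S·e^((r+u−y)T) = 1006.03 · e^(0.0603 × 6/12) = 1006.03 · e^0.03015000
= 1006.03 × 1.03060911 = €1,036.82 per troy ounce

€1,036.82 per troy ounce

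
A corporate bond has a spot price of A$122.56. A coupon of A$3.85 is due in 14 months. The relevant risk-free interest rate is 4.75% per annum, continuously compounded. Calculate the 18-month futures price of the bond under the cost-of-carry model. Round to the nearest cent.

A$127.70

PV(coupons) I = 3.85·e^(−0.0475·14/12)
I = 3.6424
F = (S − I)·e^(rT) = (122.56 − 3.6424) · e^(0.0475·18/12)
= 118.9176 · e^0.071250 = 118.9176 × 1.073850 = A$127.70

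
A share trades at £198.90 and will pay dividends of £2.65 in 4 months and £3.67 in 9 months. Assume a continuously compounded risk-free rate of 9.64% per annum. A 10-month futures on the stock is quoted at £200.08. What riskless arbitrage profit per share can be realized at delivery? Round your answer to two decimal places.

PV(dividends) I = 2.65·e^(−0.0964·4/12) + 3.67·e^(−0.0964·9/12) = 5.9802
Fair futures F* = (S − I)·e^(rT) = (198.90 − 5.9802)·e^0.080333 = 192.9198 × 1.083648 = 209.0572
Market £200.08 < fair 209.0572: forward underpriced → reverse cash-and-carry (short the stock, invest proceeds at r, pay the dividends, go long the forward).
Profit at T = |F_mkt − F*| = |200.08 − 209.0572| = £8.98 per share

£8.98 per share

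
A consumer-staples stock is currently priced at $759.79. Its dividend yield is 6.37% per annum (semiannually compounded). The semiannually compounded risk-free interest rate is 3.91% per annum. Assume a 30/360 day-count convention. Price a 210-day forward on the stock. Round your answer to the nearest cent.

$749.23

F = S · (1+r/2)^(2T) / (1+q/2)^(2T)
= 759.79 × 1.022845 / 1.037256 = 759.79 × 0.986107
F = $749.23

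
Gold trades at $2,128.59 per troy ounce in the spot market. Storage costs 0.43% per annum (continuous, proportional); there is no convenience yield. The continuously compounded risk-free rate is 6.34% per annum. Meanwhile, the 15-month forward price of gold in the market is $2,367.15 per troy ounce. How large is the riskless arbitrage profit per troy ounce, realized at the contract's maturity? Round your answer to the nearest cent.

Fair forward: F* = S·e^(carry·T), with carry = (r + u) = 0.0634 + 0.0043 = 0.0677
F* = 2128.59 · e^(0.0677 × 15/12) = 2128.59 · e^0.08462500 = 2128.59 × 1.08830887 = $2316.5634
Market $2367.15 > fair $2316.5634: forward overpriced → cash-and-carry (buy spot, short the forward).
At maturity, profit = |F_mkt − F*| = |2367.15 − 2316.5634| = $50.59 per troy ounce

$50.59 per troy ounce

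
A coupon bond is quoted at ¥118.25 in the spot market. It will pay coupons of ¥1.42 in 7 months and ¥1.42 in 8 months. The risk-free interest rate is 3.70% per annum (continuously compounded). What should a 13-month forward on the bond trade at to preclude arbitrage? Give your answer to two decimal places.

PV(coupons) I = 1.42·e^(−0.0370·7/12) + 1.42·e^(−0.0370·8/12)
I = 1.3897 + 1.3854 = 2.7751
F = (S − I)·e^(rT) = (118.25 − 2.7751) · e^(0.0370·13/12)
= 115.4749 · e^0.040083 = 115.4749 × 1.040897 = ¥120.20

¥120.20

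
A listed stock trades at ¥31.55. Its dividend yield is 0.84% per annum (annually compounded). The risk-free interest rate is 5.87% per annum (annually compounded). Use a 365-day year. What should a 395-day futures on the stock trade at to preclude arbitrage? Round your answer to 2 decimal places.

¥33.26

F = S · (1+r)^T / (1+q)^T
= 31.55 × 1.063675 / 1.009094 = 31.55 × 1.054089
F = ¥33.26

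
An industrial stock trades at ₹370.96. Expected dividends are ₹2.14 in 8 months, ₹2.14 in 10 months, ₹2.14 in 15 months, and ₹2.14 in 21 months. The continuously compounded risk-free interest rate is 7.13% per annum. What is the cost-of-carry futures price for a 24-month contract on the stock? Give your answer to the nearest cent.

PV(dividends) I = 2.14·e^(−0.0713·8/12) + 2.14·e^(−0.0713·10/12) + 2.14·e^(−0.0713·15/12) + 2.14·e^(−0.0713·21/12)
I = 2.0407 + 2.0166 + 1.9575 + 1.8890 = 7.9038
F = (S − I)·e^(rT) = (370.96 − 7.9038) · e^(0.0713·24/12)
= 363.0562 · e^0.142600 = 363.0562 × 1.153268 = ₹418.70

₹418.70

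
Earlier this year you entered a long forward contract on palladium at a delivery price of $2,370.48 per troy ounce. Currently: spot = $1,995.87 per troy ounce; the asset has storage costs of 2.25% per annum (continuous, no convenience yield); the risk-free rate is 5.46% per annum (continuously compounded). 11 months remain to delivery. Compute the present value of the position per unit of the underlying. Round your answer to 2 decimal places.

Current fair forward for the remaining 11 months: F = S·e^((r + u)·T), (r + u) = 0.0546 + 0.0225 = 0.0771
F = 1995.87 · e^(0.0771 × 11/12) = 1995.87 × 1.07323237 = 2142.0323
Value of long forward = (F − K)·e^(−rT) = (2142.0323 − 2370.48) · e^(−0.0546·11/12)
= -228.4477 × 0.95118186 = -217.30

-$217.30 per troy ounce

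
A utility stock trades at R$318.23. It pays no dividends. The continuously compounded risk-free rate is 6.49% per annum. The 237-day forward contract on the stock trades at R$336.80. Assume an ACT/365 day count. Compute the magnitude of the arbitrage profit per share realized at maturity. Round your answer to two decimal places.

Fair forward: F* = S·e^(carry·T), with carry = r = 0.0649
F* = 318.23 · e^(0.0649 × 237/365) = 318.23 · e^0.042141 = 318.23 × 1.043042 = R$331.9273
Market R$336.80 > fair R$331.9273: forward overpriced → cash-and-carry (buy spot, short the forward).
At maturity, profit = |F_mkt − F*| = |336.80 − 331.9273| = R$4.87 per share

R$4.87 per share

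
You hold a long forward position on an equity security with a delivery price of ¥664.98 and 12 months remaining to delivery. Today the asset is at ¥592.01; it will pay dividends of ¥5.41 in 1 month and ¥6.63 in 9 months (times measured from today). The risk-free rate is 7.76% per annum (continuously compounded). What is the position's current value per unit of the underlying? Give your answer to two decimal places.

PV(remaining dividends) I = 5.41·e^(−0.0776·1/12) + 6.63·e^(−0.0776·9/12) = 11.6303
Current forward F = (S − I)·e^(rT) = (592.01 − 11.6303)·e^(0.0776·12/12) = 580.3797 × 1.080690 = 627.2105
Value (long) = (F − K)·e^(−rT) = (627.2105 − 664.98) × 0.925334 = -34.9494
Value = -¥34.95

-¥34.95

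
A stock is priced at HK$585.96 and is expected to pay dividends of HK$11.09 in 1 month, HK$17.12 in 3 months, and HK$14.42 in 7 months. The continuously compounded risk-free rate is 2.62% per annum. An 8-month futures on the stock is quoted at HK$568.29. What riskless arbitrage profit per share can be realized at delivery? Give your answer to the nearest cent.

PV(dividends) I = 11.09·e^(−0.0262·1/12) + 17.12·e^(−0.0262·3/12) + 14.42·e^(−0.0262·7/12) = 42.2753
Fair futures F* = (S − I)·e^(rT) = (585.96 − 42.2753)·e^0.017467 = 543.6847 × 1.017620 = 553.2644
Market HK$568.29 > fair 553.2644: forward overpriced → cash-and-carry (borrow at r, buy the stock and collect the dividends, short the forward).
Profit at T = |F_mkt − F*| = |568.29 − 553.2644| = HK$15.03 per share

HK$15.03 per share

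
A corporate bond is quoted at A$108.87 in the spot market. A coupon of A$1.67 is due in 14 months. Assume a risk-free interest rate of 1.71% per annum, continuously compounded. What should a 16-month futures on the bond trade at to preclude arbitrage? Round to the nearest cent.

A$109.71

PV(coupons) I = 1.67·e^(−0.0171·14/12)
I = 1.6370
F = (S − I)·e^(rT) = (108.87 − 1.6370) · e^(0.0171·16/12)
= 107.2330 · e^0.022800 = 107.2330 × 1.023062 = A$109.71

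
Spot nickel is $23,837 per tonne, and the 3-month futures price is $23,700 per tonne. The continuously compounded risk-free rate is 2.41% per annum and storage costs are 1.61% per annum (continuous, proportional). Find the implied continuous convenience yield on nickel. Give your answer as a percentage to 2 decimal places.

6.33%

F = S·e^((r+u−y)T) ⇒ (r+u−y) = ln(F/S)/T
ln(23700/23837) = -0.005764; /T ⇒ -0.023056
y = r + u − ln(F/S)/T = 0.0241 + 0.0161 + 0.023056 = 0.063256
y = 6.33%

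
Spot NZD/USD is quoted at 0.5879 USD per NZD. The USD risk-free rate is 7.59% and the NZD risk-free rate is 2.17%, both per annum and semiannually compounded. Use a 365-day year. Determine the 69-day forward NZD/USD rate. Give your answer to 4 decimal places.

By covered interest parity, F = S · (1+r_USD/2)^(2T) / (1+r_NZD/2)^(2T)
= 0.5879 × 1.014182 / 1.004088 = 0.5879 × 1.010053
F = 0.5938 USD per NZD

0.5938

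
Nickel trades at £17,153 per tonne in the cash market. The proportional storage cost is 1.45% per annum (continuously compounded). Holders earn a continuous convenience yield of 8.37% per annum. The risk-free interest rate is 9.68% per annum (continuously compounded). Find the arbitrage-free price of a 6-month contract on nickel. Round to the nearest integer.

£17,391 per tonne

Net carry = r + u − y = 0.0968 + 0.0145 − 0.0837 = 0.0276
F = S·e^((r+u−y)T) = 17153 · e^(0.0276 × 6/12) = 17153 · e^0.013800
= 17153 × 1.013896 = £17,391 per tonne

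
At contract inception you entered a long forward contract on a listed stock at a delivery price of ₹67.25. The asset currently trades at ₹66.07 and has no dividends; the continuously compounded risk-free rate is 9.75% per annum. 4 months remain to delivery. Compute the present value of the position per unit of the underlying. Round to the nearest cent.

₹0.97

Current fair forward for the remaining 4 months: F = S·e^(r·T), r = 0.0975
F = 66.07 · e^(0.0975 × 4/12) = 66.07 × 1.033034 = 68.2526
Value of long forward = (F − K)·e^(−rT) = (68.2526 − 67.25) · e^(−0.0975·4/12)
= 1.0026 × 0.968022 = 0.97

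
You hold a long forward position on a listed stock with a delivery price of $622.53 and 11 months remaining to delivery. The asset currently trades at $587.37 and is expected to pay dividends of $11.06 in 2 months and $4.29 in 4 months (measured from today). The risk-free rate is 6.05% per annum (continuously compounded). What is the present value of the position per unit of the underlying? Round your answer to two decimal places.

PV(remaining dividends) I = 11.06·e^(−0.0605·2/12) + 4.29·e^(−0.0605·4/12) = 15.1534
Current forward F = (S − I)·e^(rT) = (587.37 − 15.1534)·e^(0.0605·11/12) = 572.2166 × 1.057025 = 604.8473
Value (long) = (F − K)·e^(−rT) = (604.8473 − 622.53) × 0.946051 = -16.7287
Value = -$16.73

-$16.73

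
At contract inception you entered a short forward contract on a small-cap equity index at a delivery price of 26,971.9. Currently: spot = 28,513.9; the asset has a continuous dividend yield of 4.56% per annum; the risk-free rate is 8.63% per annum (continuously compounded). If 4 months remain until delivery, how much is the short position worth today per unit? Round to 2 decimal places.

Current fair forward for the remaining 4 months: F = S·e^((r − q)·T), (r − q) = 0.0863 − 0.0456 = 0.0407
F = 28513.9 · e^(0.0407 × 4/12) = 28513.9 × 1.01365911 = 28903.3745
Value of long forward = (F − K)·e^(−rT) = (28903.3745 − 26971.9) · e^(−0.0863·4/12)
= 1931.4745 × 0.97164315 = 1876.70
Short position value = −(long value) = -1876.70

-1876.70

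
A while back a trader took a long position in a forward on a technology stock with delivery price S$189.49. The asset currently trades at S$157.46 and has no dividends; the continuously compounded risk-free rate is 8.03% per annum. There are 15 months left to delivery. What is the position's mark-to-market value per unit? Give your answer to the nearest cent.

Current fair forward for the remaining 15 months: F = S·e^(r·T), r = 0.0803
F = 157.46 · e^(0.0803 × 15/12) = 157.46 × 1.105585 = 174.0854
Value of long forward = (F − K)·e^(−rT) = (174.0854 − 189.49) · e^(−0.0803·15/12)
= -15.4046 × 0.904498 = -13.93

-S$13.93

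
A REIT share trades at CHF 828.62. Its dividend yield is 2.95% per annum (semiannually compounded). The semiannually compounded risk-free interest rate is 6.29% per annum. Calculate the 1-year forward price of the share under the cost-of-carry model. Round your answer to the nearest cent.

CHF 856.12

F = S · (1+r/2)^(2T) / (1+q/2)^(2T)
= 828.62 × 1.063889 / 1.029718 = 828.62 × 1.033185
F = CHF 856.12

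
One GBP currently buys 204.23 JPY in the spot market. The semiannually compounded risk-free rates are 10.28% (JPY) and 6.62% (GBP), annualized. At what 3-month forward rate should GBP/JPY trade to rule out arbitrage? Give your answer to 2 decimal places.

206.03

By covered interest parity, F = S · (1+r_JPY/2)^(2T) / (1+r_GBP/2)^(2T)
= 204.23 × 1.025378 / 1.016415 = 204.23 × 1.008818
F = 206.03 JPY per GBP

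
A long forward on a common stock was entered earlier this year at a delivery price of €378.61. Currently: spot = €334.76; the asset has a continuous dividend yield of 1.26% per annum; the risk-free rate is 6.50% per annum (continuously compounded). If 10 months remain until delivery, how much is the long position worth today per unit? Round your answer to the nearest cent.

Current fair forward for the remaining 10 months: F = S·e^((r − q)·T), (r − q) = 0.0650 − 0.0126 = 0.0524
F = 334.76 · e^(0.0524 × 10/12) = 334.76 × 1.044634 = 349.7017
Value of long forward = (F − K)·e^(−rT) = (349.7017 − 378.61) · e^(−0.0650·10/12)
= -28.9083 × 0.947274 = -27.38

-€27.38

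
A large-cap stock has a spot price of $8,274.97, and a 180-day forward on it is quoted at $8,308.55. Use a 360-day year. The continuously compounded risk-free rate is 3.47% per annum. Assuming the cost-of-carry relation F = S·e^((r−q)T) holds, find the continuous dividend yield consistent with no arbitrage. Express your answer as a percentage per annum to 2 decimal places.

From F = S·e^((r−q)T): (r − q) = ln(F/S)/T
ln(8308.55/8274.97) = ln(1.004058) = 0.004050
(r − q) = 0.004050 / (180/360) = 0.008100
q = r − ln(F/S)/T = 0.0347 − 0.008100 = 0.026600
q = 2.66%

2.66%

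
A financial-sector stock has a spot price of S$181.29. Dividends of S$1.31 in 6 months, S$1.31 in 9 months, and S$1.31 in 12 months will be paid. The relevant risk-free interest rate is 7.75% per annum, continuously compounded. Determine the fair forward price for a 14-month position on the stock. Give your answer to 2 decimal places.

PV(dividends) I = 1.31·e^(−0.0775·6/12) + 1.31·e^(−0.0775·9/12) + 1.31·e^(−0.0775·12/12)
I = 1.2602 + 1.2360 + 1.2123 = 3.7085
F = (S − I)·e^(rT) = (181.29 − 3.7085) · e^(0.0775·14/12)
= 177.5815 · e^0.090417 = 177.5815 × 1.094631 = S$194.39

S$194.39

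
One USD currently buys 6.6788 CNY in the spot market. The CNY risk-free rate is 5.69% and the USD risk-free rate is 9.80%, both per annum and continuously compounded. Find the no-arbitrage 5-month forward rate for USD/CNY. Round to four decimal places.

6.5654

F = S·e^((r_CNY − r_USD)T) = 6.6788 · e^((0.0569 − 0.0980) × 5/12)
= 6.6788 · e^-0.017125 = 6.6788 × 0.983021
F = 6.5654 CNY per USD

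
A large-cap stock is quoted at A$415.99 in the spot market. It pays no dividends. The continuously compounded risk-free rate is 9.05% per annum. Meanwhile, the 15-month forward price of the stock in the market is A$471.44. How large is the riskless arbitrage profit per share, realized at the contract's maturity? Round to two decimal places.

A$5.63 per share

Fair forward: F* = S·e^(carry·T), with carry = r = 0.0905
F* = 415.99 · e^(0.0905 × 15/12) = 415.99 · e^0.113125 = 415.99 × 1.119772 = A$465.8140
Market A$471.44 > fair A$465.8140: forward overpriced → cash-and-carry (buy spot, short the forward).
At maturity, profit = |F_mkt − F*| = |471.44 − 465.8140| = A$5.63 per share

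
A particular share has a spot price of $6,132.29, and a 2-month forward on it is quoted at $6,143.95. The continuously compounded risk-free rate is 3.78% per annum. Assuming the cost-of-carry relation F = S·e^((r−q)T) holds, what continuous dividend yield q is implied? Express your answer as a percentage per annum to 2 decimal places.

From F = S·e^((r−q)T): (r − q) = ln(F/S)/T
ln(6143.95/6132.29) = ln(1.001901) = 0.001899
(r − q) = 0.001899 / (2/12) = 0.011394
q = r − ln(F/S)/T = 0.0378 − 0.011394 = 0.026406
q = 2.64%

2.64%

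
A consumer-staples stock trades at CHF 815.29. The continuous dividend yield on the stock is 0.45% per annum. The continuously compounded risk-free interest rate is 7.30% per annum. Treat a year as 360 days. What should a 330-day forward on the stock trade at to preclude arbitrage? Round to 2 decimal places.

F = S·e^((r − q)T) = 815.29 · e^((0.0730 − 0.0045) × 330/360)
= 815.29 · e^0.062792 = 815.29 × 1.064805
F = CHF 868.12

CHF 868.12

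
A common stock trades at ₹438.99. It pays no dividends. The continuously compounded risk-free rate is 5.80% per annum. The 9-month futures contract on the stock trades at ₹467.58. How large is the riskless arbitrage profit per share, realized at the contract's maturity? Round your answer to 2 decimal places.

₹9.07 per share

Fair futures: F* = S·e^(carry·T), with carry = r = 0.0580
F* = 438.99 · e^(0.0580 × 9/12) = 438.99 · e^0.043500 = 438.99 × 1.044460 = ₹458.5075
Market ₹467.58 > fair ₹458.5075: forward overpriced → cash-and-carry (buy spot, short the forward).
At maturity, profit = |F_mkt − F*| = |467.58 − 458.5075| = ₹9.07 per share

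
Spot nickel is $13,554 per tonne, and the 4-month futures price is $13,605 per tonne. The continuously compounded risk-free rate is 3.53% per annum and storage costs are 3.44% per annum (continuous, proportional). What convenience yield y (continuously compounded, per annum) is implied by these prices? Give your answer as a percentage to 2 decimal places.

5.84%

F = S·e^((r+u−y)T) ⇒ (r+u−y) = ln(F/S)/T
ln(13605/13554) = 0.003756; /T ⇒ 0.011268
y = r + u − ln(F/S)/T = 0.0353 + 0.0344 − 0.011268 = 0.058432
y = 5.84%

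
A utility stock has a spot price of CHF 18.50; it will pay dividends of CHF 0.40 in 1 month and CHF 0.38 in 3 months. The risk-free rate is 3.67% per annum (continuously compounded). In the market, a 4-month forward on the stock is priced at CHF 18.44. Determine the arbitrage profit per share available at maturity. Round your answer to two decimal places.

CHF 0.50 per share

PV(dividends) I = 0.40·e^(−0.0367·1/12) + 0.38·e^(−0.0367·3/12) = 0.7753
Fair forward F* = (S − I)·e^(rT) = (18.50 − 0.7753)·e^0.012233 = 17.7247 × 1.012308 = 17.9429
Market CHF 18.44 > fair 17.9429: forward overpriced → cash-and-carry (borrow at r, buy the stock and collect the dividends, short the forward).
Profit at T = |F_mkt − F*| = |18.44 − 17.9429| = CHF 0.50 per share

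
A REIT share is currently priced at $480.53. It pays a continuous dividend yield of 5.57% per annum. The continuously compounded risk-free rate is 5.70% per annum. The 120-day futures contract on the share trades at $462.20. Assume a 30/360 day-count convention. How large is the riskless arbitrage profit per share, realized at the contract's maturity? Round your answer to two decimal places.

$18.54 per share

Fair futures: F* = S·e^(carry·T), with carry = (r − q) = 0.0570 − 0.0557 = 0.0013
F* = 480.53 · e^(0.0013 × 120/360) = 480.53 · e^0.000433 = 480.53 × 1.000433 = $480.7381
Market $462.20 < fair $480.7381: forward underpriced → reverse cash-and-carry (short spot, go long the forward).
At maturity, profit = |F_mkt − F*| = |462.20 − 480.7381| = $18.54 per share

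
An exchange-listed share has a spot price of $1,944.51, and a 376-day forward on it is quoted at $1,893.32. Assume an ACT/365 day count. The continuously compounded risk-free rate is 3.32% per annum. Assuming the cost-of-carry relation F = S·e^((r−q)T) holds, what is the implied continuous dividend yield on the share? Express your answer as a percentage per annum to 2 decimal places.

5.91%

From F = S·e^((r−q)T): (r − q) = ln(F/S)/T
ln(1893.32/1944.51) = ln(0.973675) = -0.026678
(r − q) = -0.026678 / (376/365) = -0.025898
q = r − ln(F/S)/T = 0.0332 + 0.025898 = 0.059098
q = 5.91%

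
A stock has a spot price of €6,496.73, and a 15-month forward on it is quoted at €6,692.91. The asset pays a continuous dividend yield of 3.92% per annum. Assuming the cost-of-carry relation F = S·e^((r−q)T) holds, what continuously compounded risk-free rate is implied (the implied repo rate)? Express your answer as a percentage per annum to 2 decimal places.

From F = S·e^((r−q)T): (r − q) = ln(F/S)/T
ln(6692.91/6496.73) = ln(1.030197) = 0.029750
(r − q) = 0.029750 / (15/12) = 0.023800
r = ln(F/S)/T + q = 0.023800 + 0.0392 = 0.063000
r = 6.30%

6.30%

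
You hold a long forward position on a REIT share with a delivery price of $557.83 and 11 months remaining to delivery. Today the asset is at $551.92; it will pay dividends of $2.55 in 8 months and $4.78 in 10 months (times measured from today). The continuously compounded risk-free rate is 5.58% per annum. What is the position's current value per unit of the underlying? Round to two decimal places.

PV(remaining dividends) I = 2.55·e^(−0.0558·8/12) + 4.78·e^(−0.0558·10/12) = 7.0197
Current forward F = (S − I)·e^(rT) = (551.92 − 7.0197)·e^(0.0558·11/12) = 544.9003 × 1.052481 = 573.4972
Value (long) = (F − K)·e^(−rT) = (573.4972 − 557.83) × 0.950136 = 14.8860
Value = $14.89

$14.89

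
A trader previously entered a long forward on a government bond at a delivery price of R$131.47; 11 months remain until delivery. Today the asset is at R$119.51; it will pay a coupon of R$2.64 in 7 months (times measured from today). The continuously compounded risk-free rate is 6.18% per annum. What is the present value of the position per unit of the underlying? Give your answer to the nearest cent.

-R$7.27

PV(remaining coupons) I = 2.64·e^(−0.0618·7/12) = 2.5465
Current forward F = (S − I)·e^(rT) = (119.51 − 2.5465)·e^(0.0618·11/12) = 116.9635 × 1.058285 = 123.7807
Value (long) = (F − K)·e^(−rT) = (123.7807 − 131.47) × 0.944925 = -7.2658
Value = -R$7.27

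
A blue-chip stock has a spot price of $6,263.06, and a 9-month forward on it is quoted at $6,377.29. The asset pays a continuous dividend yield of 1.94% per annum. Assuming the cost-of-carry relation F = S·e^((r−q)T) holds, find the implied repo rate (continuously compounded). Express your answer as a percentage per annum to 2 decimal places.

From F = S·e^((r−q)T): (r − q) = ln(F/S)/T
ln(6377.29/6263.06) = ln(1.018239) = 0.018075
(r − q) = 0.018075 / (9/12) = 0.024100
r = ln(F/S)/T + q = 0.024100 + 0.0194 = 0.043500
r = 4.35%

4.35%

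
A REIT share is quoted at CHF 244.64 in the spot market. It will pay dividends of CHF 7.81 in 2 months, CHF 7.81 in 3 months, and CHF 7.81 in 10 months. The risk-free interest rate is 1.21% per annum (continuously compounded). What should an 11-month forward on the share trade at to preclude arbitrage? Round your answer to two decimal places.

PV(dividends) I = 7.81·e^(−0.0121·2/12) + 7.81·e^(−0.0121·3/12) + 7.81·e^(−0.0121·10/12)
I = 7.7943 + 7.7864 + 7.7316 = 23.3123
F = (S − I)·e^(rT) = (244.64 − 23.3123) · e^(0.0121·11/12)
= 221.3277 · e^0.011092 = 221.3277 × 1.011154 = CHF 223.80

CHF 223.80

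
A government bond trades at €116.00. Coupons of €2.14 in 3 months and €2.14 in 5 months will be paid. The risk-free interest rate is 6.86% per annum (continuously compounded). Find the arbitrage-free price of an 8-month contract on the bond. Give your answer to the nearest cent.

PV(coupons) I = 2.14·e^(−0.0686·3/12) + 2.14·e^(−0.0686·5/12)
I = 2.1036 + 2.0797 = 4.1833
F = (S − I)·e^(rT) = (116.00 − 4.1833) · e^(0.0686·8/12)
= 111.8167 · e^0.045733 = 111.8167 × 1.046795 = €117.05

€117.05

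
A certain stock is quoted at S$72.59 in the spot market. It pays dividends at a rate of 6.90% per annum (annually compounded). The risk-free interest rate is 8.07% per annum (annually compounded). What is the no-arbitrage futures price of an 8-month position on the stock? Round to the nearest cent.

S$73.12

F = S · (1+r)^T / (1+q)^T
= 72.59 × 1.053101 / 1.045487 = 72.59 × 1.007283
F = S$73.12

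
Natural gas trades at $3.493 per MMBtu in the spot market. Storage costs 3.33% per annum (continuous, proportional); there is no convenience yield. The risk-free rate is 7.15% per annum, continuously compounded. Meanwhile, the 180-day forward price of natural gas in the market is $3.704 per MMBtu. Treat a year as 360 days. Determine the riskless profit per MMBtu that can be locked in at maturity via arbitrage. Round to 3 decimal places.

Fair forward: F* = S·e^(carry·T), with carry = (r + u) = 0.0715 + 0.0333 = 0.1048
F* = 3.493 · e^(0.1048 × 180/360) = 3.493 · e^0.052400 = 3.493 × 1.053797 = $3.6809
Market $3.704 > fair $3.6809: forward overpriced → cash-and-carry (buy spot, short the forward).
At maturity, profit = |F_mkt − F*| = |3.704 − 3.6809| = $0.023 per MMBtu

$0.023 per MMBtu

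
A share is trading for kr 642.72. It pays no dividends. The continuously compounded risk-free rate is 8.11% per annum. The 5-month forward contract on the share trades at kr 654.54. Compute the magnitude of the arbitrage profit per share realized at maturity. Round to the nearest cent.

Fair forward: F* = S·e^(carry·T), with carry = r = 0.0811
F* = 642.72 · e^(0.0811 × 5/12) = 642.72 · e^0.033792 = 642.72 × 1.034369 = kr 664.8096
Market kr 654.54 < fair kr 664.8096: forward underpriced → reverse cash-and-carry (short spot, go long the forward).
At maturity, profit = |F_mkt − F*| = |654.54 − 664.8096| = kr 10.27 per share

kr 10.27 per share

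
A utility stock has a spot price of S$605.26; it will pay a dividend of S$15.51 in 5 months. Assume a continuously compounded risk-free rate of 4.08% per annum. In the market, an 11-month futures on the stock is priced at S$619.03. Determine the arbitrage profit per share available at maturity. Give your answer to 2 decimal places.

PV(dividends) I = 15.51·e^(−0.0408·5/12) = 15.2486
Fair futures F* = (S − I)·e^(rT) = (605.26 − 15.2486)·e^0.037400 = 590.0114 × 1.038108 = 612.4956
Market S$619.03 > fair 612.4956: forward overpriced → cash-and-carry (borrow at r, buy the stock and collect the dividends, short the forward).
Profit at T = |F_mkt − F*| = |619.03 − 612.4956| = S$6.53 per share

S$6.53 per share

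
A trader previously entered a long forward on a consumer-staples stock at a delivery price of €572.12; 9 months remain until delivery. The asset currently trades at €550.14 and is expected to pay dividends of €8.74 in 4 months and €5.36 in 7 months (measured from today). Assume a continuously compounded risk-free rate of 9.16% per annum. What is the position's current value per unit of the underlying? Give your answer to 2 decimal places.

€2.45

PV(remaining dividends) I = 8.74·e^(−0.0916·4/12) + 5.36·e^(−0.0916·7/12) = 13.5583
Current forward F = (S − I)·e^(rT) = (550.14 − 13.5583)·e^(0.0916·9/12) = 536.5817 × 1.071115 = 574.7407
Value (long) = (F − K)·e^(−rT) = (574.7407 − 572.12) × 0.933607 = 2.4467
Value = €2.45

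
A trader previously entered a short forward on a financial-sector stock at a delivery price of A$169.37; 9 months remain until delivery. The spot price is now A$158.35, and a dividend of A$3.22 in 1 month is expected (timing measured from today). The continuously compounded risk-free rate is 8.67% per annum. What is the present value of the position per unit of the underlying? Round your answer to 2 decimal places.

PV(remaining dividends) I = 3.22·e^(−0.0867·1/12) = 3.1968
Current forward F = (S − I)·e^(rT) = (158.35 − 3.1968)·e^(0.0867·9/12) = 155.1532 × 1.067186 = 165.5773
Value (long) = (F − K)·e^(−rT) = (165.5773 − 169.37) × 0.937044 = -3.5539
Short position value = −(long value) = A$3.55

A$3.55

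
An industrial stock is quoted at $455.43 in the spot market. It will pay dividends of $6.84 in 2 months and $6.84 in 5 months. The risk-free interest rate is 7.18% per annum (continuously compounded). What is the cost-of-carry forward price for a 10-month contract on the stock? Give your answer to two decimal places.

$469.29

PV(dividends) I = 6.84·e^(−0.0718·2/12) + 6.84·e^(−0.0718·5/12)
I = 6.7586 + 6.6384 = 13.3970
F = (S − I)·e^(rT) = (455.43 − 13.3970) · e^(0.0718·10/12)
= 442.0330 · e^0.059833 = 442.0330 × 1.061659 = $469.29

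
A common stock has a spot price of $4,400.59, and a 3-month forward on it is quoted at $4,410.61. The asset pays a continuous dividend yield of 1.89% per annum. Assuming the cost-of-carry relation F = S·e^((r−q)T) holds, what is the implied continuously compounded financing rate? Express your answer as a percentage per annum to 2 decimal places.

From F = S·e^((r−q)T): (r − q) = ln(F/S)/T
ln(4410.61/4400.59) = ln(1.002277) = 0.002274
(r − q) = 0.002274 / (3/12) = 0.009096
r = ln(F/S)/T + q = 0.009096 + 0.0189 = 0.027996
r = 2.80%

2.80%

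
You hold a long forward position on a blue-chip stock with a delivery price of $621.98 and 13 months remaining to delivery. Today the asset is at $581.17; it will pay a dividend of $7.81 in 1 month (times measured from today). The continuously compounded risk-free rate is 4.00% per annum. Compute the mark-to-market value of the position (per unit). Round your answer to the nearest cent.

-$22.22

PV(remaining dividends) I = 7.81·e^(−0.0400·1/12) = 7.7840
Current forward F = (S − I)·e^(rT) = (581.17 − 7.7840)·e^(0.0400·13/12) = 573.3860 × 1.044286 = 598.7790
Value (long) = (F − K)·e^(−rT) = (598.7790 − 621.98) × 0.957592 = -22.2171
Value = -$22.22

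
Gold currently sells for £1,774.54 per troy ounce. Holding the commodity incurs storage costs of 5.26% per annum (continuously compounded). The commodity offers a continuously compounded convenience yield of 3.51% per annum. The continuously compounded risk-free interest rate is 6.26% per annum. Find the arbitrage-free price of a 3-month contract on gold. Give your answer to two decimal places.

£1,810.43 per troy ounce

Net carry = r + u − y = 0.0626 + 0.0526 − 0.0351 = 0.0801
F = S·e^((r+u−y)T) = 1774.54 · e^(0.0801 × 3/12) = 1774.54 · e^0.02002500
= 1774.54 × 1.02022685 = £1,810.43 per troy ounce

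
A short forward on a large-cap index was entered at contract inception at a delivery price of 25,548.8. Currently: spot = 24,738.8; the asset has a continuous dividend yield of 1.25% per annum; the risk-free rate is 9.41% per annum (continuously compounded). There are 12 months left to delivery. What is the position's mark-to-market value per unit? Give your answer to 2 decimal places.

Current fair forward for the remaining 12 months: F = S·e^((r − q)·T), (r − q) = 0.0941 − 0.0125 = 0.0816
F = 24738.8 · e^(0.0816 × 12/12) = 24738.8 × 1.08502171 = 26842.1351
Value of long forward = (F − K)·e^(−rT) = (26842.1351 − 25548.8) · e^(−0.0941·12/12)
= 1293.3351 × 0.91019174 = 1177.18
Short position value = −(long value) = -1177.18

-1177.18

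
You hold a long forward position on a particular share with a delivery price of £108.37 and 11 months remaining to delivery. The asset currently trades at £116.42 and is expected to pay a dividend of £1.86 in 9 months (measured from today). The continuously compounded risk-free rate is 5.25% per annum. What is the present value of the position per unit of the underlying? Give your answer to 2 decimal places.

PV(remaining dividends) I = 1.86·e^(−0.0525·9/12) = 1.7882
Current forward F = (S − I)·e^(rT) = (116.42 − 1.7882)·e^(0.0525·11/12) = 114.6318 × 1.049302 = 120.2834
Value (long) = (F − K)·e^(−rT) = (120.2834 − 108.37) × 0.953015 = 11.3536
Value = £11.35

£11.35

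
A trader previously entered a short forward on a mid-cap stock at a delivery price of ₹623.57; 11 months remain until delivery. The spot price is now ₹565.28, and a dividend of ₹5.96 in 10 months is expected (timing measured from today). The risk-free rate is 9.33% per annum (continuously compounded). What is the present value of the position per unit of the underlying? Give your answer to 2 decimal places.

₹12.69

PV(remaining dividends) I = 5.96·e^(−0.0933·10/12) = 5.5142
Current forward F = (S − I)·e^(rT) = (565.28 − 5.5142)·e^(0.0933·11/12) = 559.7658 × 1.089289 = 609.7467
Value (long) = (F − K)·e^(−rT) = (609.7467 − 623.57) × 0.918030 = -12.6902
Short position value = −(long value) = ₹12.69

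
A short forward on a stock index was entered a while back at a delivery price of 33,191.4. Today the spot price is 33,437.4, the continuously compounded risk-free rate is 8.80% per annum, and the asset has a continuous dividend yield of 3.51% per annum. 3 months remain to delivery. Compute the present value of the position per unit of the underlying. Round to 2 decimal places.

Current fair forward for the remaining 3 months: F = S·e^((r − q)·T), (r − q) = 0.0880 − 0.0351 = 0.0529
F = 33437.4 · e^(0.0529 × 3/12) = 33437.4 × 1.01331284 = 33882.5468
Value of long forward = (F − K)·e^(−rT) = (33882.5468 − 33191.4) · e^(−0.0880·3/12)
= 691.1468 × 0.97824024 = 676.11
Short position value = −(long value) = -676.11

-676.11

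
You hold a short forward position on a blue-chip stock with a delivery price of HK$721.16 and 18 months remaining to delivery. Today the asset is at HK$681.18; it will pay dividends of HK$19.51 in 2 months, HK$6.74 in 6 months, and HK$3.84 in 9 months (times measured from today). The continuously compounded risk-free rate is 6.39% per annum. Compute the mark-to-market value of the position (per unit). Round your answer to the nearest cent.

PV(remaining dividends) I = 19.51·e^(−0.0639·2/12) + 6.74·e^(−0.0639·6/12) + 3.84·e^(−0.0639·9/12) = 29.4917
Current forward F = (S − I)·e^(rT) = (681.18 − 29.4917)·e^(0.0639·18/12) = 651.6883 × 1.100594 = 717.2442
Value (long) = (F − K)·e^(−rT) = (717.2442 − 721.16) × 0.908600 = -3.5579
Short position value = −(long value) = HK$3.56

HK$3.56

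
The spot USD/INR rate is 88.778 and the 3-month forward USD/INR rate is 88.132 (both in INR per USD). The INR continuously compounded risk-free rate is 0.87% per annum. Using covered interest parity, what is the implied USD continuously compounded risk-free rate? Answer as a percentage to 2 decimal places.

F = S·e^((r_INR − r_USD)T) ⇒ r_USD = r_INR − ln(F/S)/T
ln(88.132/88.778) = -0.007303; /(3/12) = -0.029212
r_USD = 0.0087 + 0.029212 = 0.037912
r_USD = 3.79%

3.79%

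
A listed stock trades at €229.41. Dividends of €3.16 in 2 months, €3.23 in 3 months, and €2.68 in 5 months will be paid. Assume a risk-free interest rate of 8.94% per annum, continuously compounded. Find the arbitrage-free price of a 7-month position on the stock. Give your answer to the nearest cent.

€232.36

PV(dividends) I = 3.16·e^(−0.0894·2/12) + 3.23·e^(−0.0894·3/12) + 2.68·e^(−0.0894·5/12)
I = 3.1133 + 3.1586 + 2.5820 = 8.8539
F = (S − I)·e^(rT) = (229.41 − 8.8539) · e^(0.0894·7/12)
= 220.5561 · e^0.052150 = 220.5561 × 1.053534 = €232.36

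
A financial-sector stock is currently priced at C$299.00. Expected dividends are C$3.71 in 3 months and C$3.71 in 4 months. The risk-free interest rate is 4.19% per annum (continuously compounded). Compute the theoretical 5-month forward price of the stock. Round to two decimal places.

PV(dividends) I = 3.71·e^(−0.0419·3/12) + 3.71·e^(−0.0419·4/12)
I = 3.6713 + 3.6585 = 7.3298
F = (S − I)·e^(rT) = (299.00 − 7.3298) · e^(0.0419·5/12)
= 291.6702 · e^0.017458 = 291.6702 × 1.017611 = C$296.81

C$296.81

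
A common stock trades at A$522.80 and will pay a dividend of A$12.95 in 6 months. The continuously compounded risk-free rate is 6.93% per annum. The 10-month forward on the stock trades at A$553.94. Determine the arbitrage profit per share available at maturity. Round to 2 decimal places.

A$13.31 per share

PV(dividends) I = 12.95·e^(−0.0693·6/12) = 12.5090
Fair forward F* = (S − I)·e^(rT) = (522.80 − 12.5090)·e^0.057750 = 510.2910 × 1.059450 = 540.6278
Market A$553.94 > fair 540.6278: forward overpriced → cash-and-carry (borrow at r, buy the stock and collect the dividends, short the forward).
Profit at T = |F_mkt − F*| = |553.94 − 540.6278| = A$13.31 per share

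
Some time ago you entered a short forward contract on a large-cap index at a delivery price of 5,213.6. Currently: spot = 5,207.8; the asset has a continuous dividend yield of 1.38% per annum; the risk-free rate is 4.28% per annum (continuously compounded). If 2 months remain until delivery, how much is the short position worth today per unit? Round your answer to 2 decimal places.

Current fair forward for the remaining 2 months: F = S·e^((r − q)·T), (r − q) = 0.0428 − 0.0138 = 0.0290
F = 5207.8 · e^(0.0290 × 2/12) = 5207.8 × 1.00484503 = 5233.0319
Value of long forward = (F − K)·e^(−rT) = (5233.0319 − 5213.6) · e^(−0.0428·2/12)
= 19.4319 × 0.99289205 = 19.29
Short position value = −(long value) = -19.29

-19.29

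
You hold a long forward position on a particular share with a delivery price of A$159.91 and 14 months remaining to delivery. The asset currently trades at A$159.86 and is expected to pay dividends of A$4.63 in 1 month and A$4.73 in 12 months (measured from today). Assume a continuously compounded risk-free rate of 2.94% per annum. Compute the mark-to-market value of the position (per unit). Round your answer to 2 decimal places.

PV(remaining dividends) I = 4.63·e^(−0.0294·1/12) + 4.73·e^(−0.0294·12/12) = 9.2116
Current forward F = (S − I)·e^(rT) = (159.86 − 9.2116)·e^(0.0294·14/12) = 150.6484 × 1.034895 = 155.9053
Value (long) = (F − K)·e^(−rT) = (155.9053 − 159.91) × 0.966282 = -3.8697
Value = -A$3.87

-A$3.87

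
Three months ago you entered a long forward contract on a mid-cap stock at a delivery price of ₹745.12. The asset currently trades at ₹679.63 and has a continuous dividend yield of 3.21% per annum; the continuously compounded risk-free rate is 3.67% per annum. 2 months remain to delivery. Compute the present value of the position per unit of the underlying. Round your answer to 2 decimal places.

-₹64.57

Current fair forward for the remaining 2 months: F = S·e^((r − q)·T), (r − q) = 0.0367 − 0.0321 = 0.0046
F = 679.63 · e^(0.0046 × 2/12) = 679.63 × 1.000767 = 680.1513
Value of long forward = (F − K)·e^(−rT) = (680.1513 − 745.12) · e^(−0.0367·2/12)
= -64.9687 × 0.993902 = -64.57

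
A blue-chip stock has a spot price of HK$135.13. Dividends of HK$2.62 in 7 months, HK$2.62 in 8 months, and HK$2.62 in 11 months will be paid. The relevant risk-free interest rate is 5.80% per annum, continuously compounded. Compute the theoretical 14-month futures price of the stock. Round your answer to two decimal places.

HK$136.52

PV(dividends) I = 2.62·e^(−0.0580·7/12) + 2.62·e^(−0.0580·8/12) + 2.62·e^(−0.0580·11/12)
I = 2.5328 + 2.5206 + 2.4843 = 7.5377
F = (S − I)·e^(rT) = (135.13 − 7.5377) · e^(0.0580·14/12)
= 127.5923 · e^0.067667 = 127.5923 × 1.070009 = HK$136.52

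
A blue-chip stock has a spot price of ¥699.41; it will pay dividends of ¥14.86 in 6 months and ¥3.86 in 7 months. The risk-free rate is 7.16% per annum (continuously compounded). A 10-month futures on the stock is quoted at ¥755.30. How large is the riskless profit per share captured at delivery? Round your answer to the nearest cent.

PV(dividends) I = 14.86·e^(−0.0716·6/12) + 3.86·e^(−0.0716·7/12) = 18.0395
Fair futures F* = (S − I)·e^(rT) = (699.41 − 18.0395)·e^0.059667 = 681.3705 × 1.061483 = 723.2632
Market ¥755.30 > fair 723.2632: forward overpriced → cash-and-carry (borrow at r, buy the stock and collect the dividends, short the forward).
Profit at T = |F_mkt − F*| = |755.30 − 723.2632| = ¥32.04 per share

¥32.04 per share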